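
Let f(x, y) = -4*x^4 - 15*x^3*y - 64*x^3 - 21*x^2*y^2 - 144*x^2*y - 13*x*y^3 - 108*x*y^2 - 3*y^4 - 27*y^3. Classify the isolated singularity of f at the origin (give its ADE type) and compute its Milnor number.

The Hessian of f at 0 has rank 0. Corank 2; j^3 = -(4*x + 3*y)^3 is a perfect cube, so E-series; the 4-jet and mu = 7 give E_7.

Type E7, Milnor number mu = 7.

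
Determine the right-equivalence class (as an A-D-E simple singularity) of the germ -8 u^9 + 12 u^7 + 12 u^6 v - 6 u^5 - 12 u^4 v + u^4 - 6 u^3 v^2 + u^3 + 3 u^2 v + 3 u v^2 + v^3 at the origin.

The Hessian of f at 0 is [[0, 0], [0, 0]] with rank 0, so corank 2. A Groebner basis of the Jacobian ideal J(f) in C{u,v} is {v^4, u*v^2 + 2*v^3/3, u^2 + 2*u*v + v^2}; counting standard monomials gives mu = 6. Corank 2; j^3 = (u + v)^3 is a perfect cube, so E-series; the 4-jet and mu = 6 give E_6.

E_6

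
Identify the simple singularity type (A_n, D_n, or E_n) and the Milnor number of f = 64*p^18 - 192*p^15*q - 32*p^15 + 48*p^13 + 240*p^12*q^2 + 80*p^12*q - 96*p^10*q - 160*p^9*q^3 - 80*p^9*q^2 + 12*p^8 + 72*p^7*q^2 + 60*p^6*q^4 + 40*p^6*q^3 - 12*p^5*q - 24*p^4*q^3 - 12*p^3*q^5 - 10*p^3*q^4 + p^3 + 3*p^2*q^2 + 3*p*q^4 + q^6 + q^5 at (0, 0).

The Hessian of f at 0 is [[0, 0], [0, 0]] with rank 0, so corank 2. A Groebner basis of the Jacobian ideal J(f) in C{p,q} is {q^4, p^3, p^2/2 + p*q^2}; counting standard monomials gives mu = 8. Corank 2; j^3 = p^3 is a perfect cube, so E-series; the 5-jet and mu = 8 give E_8.

Type E_{8}, Milnor number mu = 8.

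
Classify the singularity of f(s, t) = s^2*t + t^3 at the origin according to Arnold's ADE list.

The Hessian of f at 0 has rank 0. Corank 2; j^3 = t*(s^2 + t^2) splits into three distinct lines over C (the quadratic factor has nonzero discriminant), so D_4.

D4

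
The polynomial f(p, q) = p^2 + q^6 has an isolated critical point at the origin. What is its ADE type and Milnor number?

Type A_{5}, Milnor number mu = 5.

The Hessian of f at 0 has rank 1. Corank 1: A-series; mu = 5 gives A_5.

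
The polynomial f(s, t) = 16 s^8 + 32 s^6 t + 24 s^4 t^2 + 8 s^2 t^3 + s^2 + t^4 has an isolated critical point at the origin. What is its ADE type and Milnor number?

The Hessian of f at 0 has rank 1. Corank 1: A-series; mu = 3 gives A_3.

Type A_{3}, Milnor number mu = 3.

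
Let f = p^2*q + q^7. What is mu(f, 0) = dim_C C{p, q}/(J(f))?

The Hessian of f at 0 has rank 0. Corank 2; j^3 = p^2*q has shape L^2 M (L != M), so D-series; mu = 8 gives D_8.

8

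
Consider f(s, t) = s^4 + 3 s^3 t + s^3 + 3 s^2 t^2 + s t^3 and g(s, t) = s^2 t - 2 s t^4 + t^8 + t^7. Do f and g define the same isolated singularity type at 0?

No.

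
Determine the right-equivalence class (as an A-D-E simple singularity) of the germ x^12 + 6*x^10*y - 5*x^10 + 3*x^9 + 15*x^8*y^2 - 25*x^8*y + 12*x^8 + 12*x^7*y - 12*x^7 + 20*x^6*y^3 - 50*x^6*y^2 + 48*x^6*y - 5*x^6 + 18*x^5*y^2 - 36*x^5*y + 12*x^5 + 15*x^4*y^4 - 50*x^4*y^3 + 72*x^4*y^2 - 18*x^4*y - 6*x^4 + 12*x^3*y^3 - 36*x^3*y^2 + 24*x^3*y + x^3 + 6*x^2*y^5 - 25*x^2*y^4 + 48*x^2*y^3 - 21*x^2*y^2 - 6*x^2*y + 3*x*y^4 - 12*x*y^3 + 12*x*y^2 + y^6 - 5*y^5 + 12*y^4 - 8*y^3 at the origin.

The Hessian of f at 0 is [[0, 0], [0, 0]] with rank 0, so corank 2. A Groebner basis of the Jacobian ideal J(f) in C{x,y} is {-x^2/96 + x*y^3 + 7*x*y^2/48 + x*y/24 - 7*y^3/24 - y^2/24, y^4, x^3 - 7*x^2/8 + x*y^2/4 + 7*x*y/2 - 17*y^3/2 - 7*y^2/2, x^2*y - 7*x^2/48 - 47*x*y^2/24 + 7*x*y/12 - y^3/12 - 7*y^2/12}; counting standard monomials gives mu = 8. Corank 2; j^3 = (x - 2*y)^3 is a perfect cube, so E-series; the 5-jet and mu = 8 give E_8.

E8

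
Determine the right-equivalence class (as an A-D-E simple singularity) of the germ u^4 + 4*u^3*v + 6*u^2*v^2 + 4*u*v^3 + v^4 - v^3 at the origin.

The Hessian of f at 0 is [[0, 0], [0, 0]] with rank 0, so corank 2. A Groebner basis of the Jacobian ideal J(f) in C{u,v} is {u^3 + 3*u^2*v, v^2}; counting standard monomials gives mu = 6. Corank 2; j^3 = -v^3 is a perfect cube, so E-series; the 4-jet and mu = 6 give E_6.

E_{6}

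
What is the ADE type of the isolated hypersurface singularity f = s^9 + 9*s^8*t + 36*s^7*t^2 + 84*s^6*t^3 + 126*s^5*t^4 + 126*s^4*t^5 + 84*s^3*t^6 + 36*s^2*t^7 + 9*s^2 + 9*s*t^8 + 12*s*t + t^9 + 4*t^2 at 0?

The Hessian of f at 0 has rank 1. Corank 1: A-series; mu = 8 gives A_8.

A_8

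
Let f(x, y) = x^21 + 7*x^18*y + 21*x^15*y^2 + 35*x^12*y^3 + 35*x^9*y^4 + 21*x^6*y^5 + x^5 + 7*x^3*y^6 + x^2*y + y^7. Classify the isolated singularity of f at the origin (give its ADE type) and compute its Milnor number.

Type D8, Milnor number mu = 8.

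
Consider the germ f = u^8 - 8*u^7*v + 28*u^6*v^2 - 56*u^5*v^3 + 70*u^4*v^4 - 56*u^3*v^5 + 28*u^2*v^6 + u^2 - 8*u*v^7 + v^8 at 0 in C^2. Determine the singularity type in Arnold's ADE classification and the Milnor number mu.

Type A_{7}, Milnor number mu = 7.

The Hessian of f at 0 has rank 1. Corank 1: A-series; mu = 7 gives A_7.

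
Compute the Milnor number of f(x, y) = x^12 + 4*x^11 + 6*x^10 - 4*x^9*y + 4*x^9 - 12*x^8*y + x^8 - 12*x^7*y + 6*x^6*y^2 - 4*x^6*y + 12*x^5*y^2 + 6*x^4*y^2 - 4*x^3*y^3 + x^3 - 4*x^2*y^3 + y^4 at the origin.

6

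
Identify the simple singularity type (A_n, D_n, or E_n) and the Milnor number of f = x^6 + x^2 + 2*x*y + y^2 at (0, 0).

The Hessian of f at 0 is [[2, 2], [2, 2]] with rank 1, so corank 1. A Groebner basis of the Jacobian ideal J(f) in C{x,y} is {y^5, x + y}; counting standard monomials gives mu = 5. Corank 1: A-series; mu = 5 gives A_5.

Type A_5, Milnor number mu = 5.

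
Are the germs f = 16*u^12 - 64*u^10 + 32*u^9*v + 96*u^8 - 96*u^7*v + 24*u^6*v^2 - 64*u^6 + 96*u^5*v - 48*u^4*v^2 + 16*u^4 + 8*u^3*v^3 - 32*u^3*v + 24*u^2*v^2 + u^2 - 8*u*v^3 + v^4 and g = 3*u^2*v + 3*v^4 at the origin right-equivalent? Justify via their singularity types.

No.

The Hessian of f at 0 has rank 1. Corank 1: A-series; mu = 3 gives A_3. The Hessian of g at 0 has rank 0. Corank 2; j^3 = 3*u^2*v has shape L^2 M (L != M), so D-series; mu = 5 gives D_5. f is A_3 but g is D_5, hence not right-equivalent.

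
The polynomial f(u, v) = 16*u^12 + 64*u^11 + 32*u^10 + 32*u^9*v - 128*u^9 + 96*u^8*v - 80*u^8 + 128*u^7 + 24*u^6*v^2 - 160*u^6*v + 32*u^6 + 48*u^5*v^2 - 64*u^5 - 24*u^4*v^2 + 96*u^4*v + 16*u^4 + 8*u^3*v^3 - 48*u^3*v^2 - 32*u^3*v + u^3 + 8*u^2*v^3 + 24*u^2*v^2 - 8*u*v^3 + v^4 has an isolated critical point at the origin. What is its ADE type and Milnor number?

The Hessian of f at 0 has rank 0. Corank 2; j^3 = u^3 is a perfect cube, so E-series; the 4-jet and mu = 6 give E_6.

Type E6, Milnor number mu = 6.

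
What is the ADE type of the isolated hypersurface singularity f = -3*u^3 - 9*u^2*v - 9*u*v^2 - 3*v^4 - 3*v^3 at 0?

E6

The Hessian of f at 0 is [[0, 0], [0, 0]] with rank 0, so corank 2. A Groebner basis of the Jacobian ideal J(f) in C{u,v} is {v^3, u^2 + 2*u*v + v^2}; counting standard monomials gives mu = 6. Corank 2; j^3 = -3*(u + v)^3 is a perfect cube, so E-series; the 4-jet and mu = 6 give E_6.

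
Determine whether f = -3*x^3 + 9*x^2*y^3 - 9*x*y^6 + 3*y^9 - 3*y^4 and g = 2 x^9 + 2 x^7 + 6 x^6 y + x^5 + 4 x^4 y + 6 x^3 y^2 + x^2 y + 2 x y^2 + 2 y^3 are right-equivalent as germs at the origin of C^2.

The Hessian of f at 0 has rank 0. Corank 2; j^3 = -3*x^3 is a perfect cube, so E-series; the 4-jet and mu = 6 give E_6. The Hessian of g at 0 has rank 0. Corank 2; j^3 = y*(x^2 + 2*x*y + 2*y^2) splits into three distinct lines over C (the quadratic factor has nonzero discriminant), so D_4. f is E_6 but g is D_4, hence not right-equivalent.

No.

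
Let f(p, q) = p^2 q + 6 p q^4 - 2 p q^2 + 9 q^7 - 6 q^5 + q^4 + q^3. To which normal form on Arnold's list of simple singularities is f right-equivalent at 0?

D_5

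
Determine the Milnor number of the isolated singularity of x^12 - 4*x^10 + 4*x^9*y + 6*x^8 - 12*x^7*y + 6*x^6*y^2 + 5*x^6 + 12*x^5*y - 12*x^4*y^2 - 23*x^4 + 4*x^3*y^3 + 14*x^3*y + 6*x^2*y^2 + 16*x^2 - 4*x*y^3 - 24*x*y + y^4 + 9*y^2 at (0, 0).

3

The Hessian of f at 0 is [[32, -24], [-24, 18]] with rank 1, so corank 1. A Groebner basis of the Jacobian ideal J(f) in C{x,y} is {y^3, x - 3*y/4}; counting standard monomials gives mu = 3. Corank 1: A-series; mu = 3 gives A_3.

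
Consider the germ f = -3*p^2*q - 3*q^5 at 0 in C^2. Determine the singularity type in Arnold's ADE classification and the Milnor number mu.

Type D_{6}, Milnor number mu = 6.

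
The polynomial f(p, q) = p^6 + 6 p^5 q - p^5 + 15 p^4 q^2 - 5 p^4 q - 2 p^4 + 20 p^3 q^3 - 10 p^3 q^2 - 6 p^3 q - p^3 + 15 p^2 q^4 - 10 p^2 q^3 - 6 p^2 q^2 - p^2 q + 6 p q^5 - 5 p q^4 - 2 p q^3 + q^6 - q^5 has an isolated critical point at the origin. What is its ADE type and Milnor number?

Type D_7, Milnor number mu = 7.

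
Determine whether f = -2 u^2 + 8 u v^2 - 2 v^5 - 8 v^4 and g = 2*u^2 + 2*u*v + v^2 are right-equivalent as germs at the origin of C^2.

No.

The Hessian of f at 0 is [[-4, 0], [0, 0]] with rank 1, so corank 1. A Groebner basis of the Jacobian ideal J(f) in C{u,v} is {u^2, -u/2 + v^2}; counting standard monomials gives mu = 4. Corank 1: A-series; mu = 4 gives A_4. The Hessian of g at 0 is [[4, 2], [2, 2]] with rank 2, so corank 0. A Groebner basis of the Jacobian ideal J(g) in C{u,v} is {u, v}; counting standard monomials gives mu = 1. Corank 0: nondegenerate Morse point, so A_1. f is A_4 but g is A_1, hence not right-equivalent.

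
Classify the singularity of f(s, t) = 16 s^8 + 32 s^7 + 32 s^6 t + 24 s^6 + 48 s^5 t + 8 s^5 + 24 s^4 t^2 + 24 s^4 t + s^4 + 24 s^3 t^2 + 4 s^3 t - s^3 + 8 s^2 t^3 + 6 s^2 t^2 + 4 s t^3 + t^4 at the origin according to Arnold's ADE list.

E_{6}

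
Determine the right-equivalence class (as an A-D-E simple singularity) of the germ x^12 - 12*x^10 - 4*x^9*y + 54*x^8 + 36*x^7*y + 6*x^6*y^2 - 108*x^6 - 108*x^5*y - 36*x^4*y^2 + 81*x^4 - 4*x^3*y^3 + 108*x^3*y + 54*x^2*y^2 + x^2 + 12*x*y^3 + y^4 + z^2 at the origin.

A_3

The Hessian of f at 0 has rank 2. Corank 1: A-series; mu = 3 gives A_3.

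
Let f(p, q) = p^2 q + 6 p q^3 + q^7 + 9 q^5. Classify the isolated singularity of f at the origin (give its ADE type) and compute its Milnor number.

The Hessian of f at 0 is [[0, 0], [0, 0]] with rank 0, so corank 2. A Groebner basis of the Jacobian ideal J(f) in C{p,q} is {p^2*q^2 + 9*p^2/7 + 27*p*q^2/7, p^3 - 27*p^2/7 - 81*p*q^2/7, p*q/3 + q^3}; counting standard monomials gives mu = 8. Corank 2; j^3 = p^2*q has shape L^2 M (L != M), so D-series; mu = 8 gives D_8.

Type D8, Milnor number mu = 8.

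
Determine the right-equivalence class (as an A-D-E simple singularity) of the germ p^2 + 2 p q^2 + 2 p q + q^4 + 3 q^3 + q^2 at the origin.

The Hessian of f at 0 has rank 1. Corank 1: A-series; mu = 2 gives A_2.

A_{2}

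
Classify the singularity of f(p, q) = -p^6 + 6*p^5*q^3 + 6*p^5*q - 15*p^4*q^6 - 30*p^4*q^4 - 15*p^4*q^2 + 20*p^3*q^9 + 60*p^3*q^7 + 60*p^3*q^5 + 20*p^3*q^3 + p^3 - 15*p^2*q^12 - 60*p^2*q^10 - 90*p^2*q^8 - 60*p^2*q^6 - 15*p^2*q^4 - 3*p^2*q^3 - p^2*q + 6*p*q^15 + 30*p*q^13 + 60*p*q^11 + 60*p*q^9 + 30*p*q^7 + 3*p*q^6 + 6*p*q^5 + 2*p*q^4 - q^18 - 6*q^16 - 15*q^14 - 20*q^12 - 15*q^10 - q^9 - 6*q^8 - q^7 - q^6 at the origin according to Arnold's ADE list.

The Hessian of f at 0 is [[0, 0], [0, 0]] with rank 0, so corank 2. A Groebner basis of the Jacobian ideal J(f) in C{p,q} is {p^2 - p*q + q^4, p^3, p^2*q, p^2/6 + p*q^2}; counting standard monomials gives mu = 7. Corank 2; j^3 = p^2*(p - q) has shape L^2 M (L != M), so D-series; mu = 7 gives D_7.

D_7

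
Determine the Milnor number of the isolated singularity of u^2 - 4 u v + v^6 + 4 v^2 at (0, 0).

The Hessian of f at 0 is [[2, -4], [-4, 8]] with rank 1, so corank 1. A Groebner basis of the Jacobian ideal J(f) in C{u,v} is {v^5, u - 2*v}; counting standard monomials gives mu = 5. Corank 1: A-series; mu = 5 gives A_5.

5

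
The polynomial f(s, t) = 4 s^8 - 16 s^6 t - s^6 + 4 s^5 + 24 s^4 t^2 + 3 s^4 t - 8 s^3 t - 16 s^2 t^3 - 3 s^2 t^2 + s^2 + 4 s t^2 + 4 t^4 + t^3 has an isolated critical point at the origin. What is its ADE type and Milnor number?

Type A_2, Milnor number mu = 2.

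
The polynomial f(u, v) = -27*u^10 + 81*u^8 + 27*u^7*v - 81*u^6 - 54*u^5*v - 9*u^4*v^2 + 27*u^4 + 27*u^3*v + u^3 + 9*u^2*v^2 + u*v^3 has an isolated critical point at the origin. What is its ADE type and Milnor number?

Type E_{7}, Milnor number mu = 7.

The Hessian of f at 0 has rank 0. Corank 2; j^3 = u^3 is a perfect cube, so E-series; the 4-jet and mu = 7 give E_7.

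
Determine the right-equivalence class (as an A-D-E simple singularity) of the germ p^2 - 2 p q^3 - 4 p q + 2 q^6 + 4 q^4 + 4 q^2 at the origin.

The Hessian of f at 0 has rank 1. Corank 1: A-series; mu = 5 gives A_5.

A5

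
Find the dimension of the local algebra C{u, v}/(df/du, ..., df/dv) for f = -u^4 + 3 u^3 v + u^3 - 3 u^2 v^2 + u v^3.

7

The Hessian of f at 0 is [[0, 0], [0, 0]] with rank 0, so corank 2. A Groebner basis of the Jacobian ideal J(f) in C{u,v} is {3*u^2 + v^4 + v^3, u^3, u^2*v - u^2 - v^3/3, -2*u^2 + u*v^2 - 2*v^3/3}; counting standard monomials gives mu = 7. Corank 2; j^3 = u^3 is a perfect cube, so E-series; the 4-jet and mu = 7 give E_7.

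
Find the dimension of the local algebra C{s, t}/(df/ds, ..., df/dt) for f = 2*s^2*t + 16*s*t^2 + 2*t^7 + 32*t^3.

The Hessian of f at 0 has rank 0. Corank 2; j^3 = 2*t*(s + 4*t)^2 has shape L^2 M (L != M), so D-series; mu = 8 gives D_8.

8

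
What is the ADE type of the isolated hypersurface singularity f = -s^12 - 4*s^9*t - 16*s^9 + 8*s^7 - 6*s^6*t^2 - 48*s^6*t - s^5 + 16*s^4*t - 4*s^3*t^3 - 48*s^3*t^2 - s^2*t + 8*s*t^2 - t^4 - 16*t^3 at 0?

D_5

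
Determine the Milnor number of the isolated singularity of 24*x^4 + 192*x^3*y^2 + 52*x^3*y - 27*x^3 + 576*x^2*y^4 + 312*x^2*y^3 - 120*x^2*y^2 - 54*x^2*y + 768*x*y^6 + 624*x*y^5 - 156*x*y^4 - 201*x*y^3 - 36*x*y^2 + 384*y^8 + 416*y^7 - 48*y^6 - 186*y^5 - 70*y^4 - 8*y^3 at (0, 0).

The Hessian of f at 0 has rank 0. Corank 2; j^3 = -(3*x + 2*y)^3 is a perfect cube, so E-series; the 4-jet and mu = 7 give E_7.

7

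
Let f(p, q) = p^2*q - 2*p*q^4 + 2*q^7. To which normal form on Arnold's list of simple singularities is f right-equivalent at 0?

The Hessian of f at 0 is [[0, 0], [0, 0]] with rank 0, so corank 2. A Groebner basis of the Jacobian ideal J(f) in C{p,q} is {p^2/6 + p*q^3, -p*q + q^4, p^3, p^2*q}; counting standard monomials gives mu = 8. Corank 2; j^3 = p^2*q has shape L^2 M (L != M), so D-series; mu = 8 gives D_8.

D_8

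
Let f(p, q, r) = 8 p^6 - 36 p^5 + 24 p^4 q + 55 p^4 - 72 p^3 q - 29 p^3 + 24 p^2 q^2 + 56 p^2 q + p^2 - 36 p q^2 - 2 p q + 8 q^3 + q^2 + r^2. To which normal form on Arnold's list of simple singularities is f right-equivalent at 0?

A2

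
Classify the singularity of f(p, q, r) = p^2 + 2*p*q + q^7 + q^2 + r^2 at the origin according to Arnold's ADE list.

A6

The Hessian of f at 0 has rank 2. Corank 1: A-series; mu = 6 gives A_6.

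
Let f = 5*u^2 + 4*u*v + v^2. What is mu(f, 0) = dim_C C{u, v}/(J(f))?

The Hessian of f at 0 is [[10, 4], [4, 2]] with rank 2, so corank 0. A Groebner basis of the Jacobian ideal J(f) in C{u,v} is {u, v}; counting standard monomials gives mu = 1. Corank 0: nondegenerate Morse point, so A_1.

1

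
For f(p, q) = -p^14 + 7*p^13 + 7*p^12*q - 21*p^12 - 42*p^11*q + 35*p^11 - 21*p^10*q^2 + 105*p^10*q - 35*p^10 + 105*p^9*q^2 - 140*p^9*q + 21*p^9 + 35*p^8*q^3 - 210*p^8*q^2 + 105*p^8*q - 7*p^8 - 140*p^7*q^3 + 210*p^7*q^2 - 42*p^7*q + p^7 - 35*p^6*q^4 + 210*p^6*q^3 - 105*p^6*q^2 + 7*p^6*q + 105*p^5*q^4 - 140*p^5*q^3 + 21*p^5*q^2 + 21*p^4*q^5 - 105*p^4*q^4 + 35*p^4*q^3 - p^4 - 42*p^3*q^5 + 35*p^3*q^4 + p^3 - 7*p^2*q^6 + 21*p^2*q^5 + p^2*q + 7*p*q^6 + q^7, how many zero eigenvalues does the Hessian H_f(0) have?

2

Hessian at 0 has rank 0.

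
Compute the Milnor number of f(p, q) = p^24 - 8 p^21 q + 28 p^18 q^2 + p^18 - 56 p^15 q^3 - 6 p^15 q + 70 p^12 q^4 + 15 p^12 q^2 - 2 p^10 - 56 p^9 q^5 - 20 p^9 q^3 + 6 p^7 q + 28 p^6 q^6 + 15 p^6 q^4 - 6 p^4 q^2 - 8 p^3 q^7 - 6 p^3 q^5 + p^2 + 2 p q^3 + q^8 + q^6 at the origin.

7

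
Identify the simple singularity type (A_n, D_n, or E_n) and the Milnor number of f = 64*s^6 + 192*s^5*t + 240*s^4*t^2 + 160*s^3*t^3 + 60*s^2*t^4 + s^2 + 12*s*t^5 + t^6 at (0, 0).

The Hessian of f at 0 is [[2, 0], [0, 0]] with rank 1, so corank 1. A Groebner basis of the Jacobian ideal J(f) in C{s,t} is {t^5, s}; counting standard monomials gives mu = 5. Corank 1: A-series; mu = 5 gives A_5.

Type A_5, Milnor number mu = 5.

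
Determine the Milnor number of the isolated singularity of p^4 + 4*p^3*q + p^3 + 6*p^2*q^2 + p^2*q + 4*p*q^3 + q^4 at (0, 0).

The Hessian of f at 0 has rank 0. Corank 2; j^3 = p^2*(p + q) has shape L^2 M (L != M), so D-series; mu = 5 gives D_5.

5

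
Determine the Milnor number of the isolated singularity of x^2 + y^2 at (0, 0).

1

The Hessian of f at 0 is [[2, 0], [0, 2]] with rank 2, so corank 0. A Groebner basis of the Jacobian ideal J(f) in C{x,y} is {x, y}; counting standard monomials gives mu = 1. Corank 0: nondegenerate Morse point, so A_1.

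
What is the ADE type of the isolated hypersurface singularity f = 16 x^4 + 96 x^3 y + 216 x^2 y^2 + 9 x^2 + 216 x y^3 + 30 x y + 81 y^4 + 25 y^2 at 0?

A_{3}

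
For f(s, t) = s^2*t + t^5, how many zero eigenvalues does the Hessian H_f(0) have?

2

Hessian at 0 has rank 0.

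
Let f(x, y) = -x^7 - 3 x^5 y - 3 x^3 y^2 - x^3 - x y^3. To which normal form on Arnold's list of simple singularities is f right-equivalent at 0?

E_{7}

The Hessian of f at 0 is [[0, 0], [0, 0]] with rank 0, so corank 2. A Groebner basis of the Jacobian ideal J(f) in C{x,y} is {x^3, x*y^2, 3*x^2 + y^3}; counting standard monomials gives mu = 7. Corank 2; j^3 = -x^3 is a perfect cube, so E-series; the 4-jet and mu = 7 give E_7.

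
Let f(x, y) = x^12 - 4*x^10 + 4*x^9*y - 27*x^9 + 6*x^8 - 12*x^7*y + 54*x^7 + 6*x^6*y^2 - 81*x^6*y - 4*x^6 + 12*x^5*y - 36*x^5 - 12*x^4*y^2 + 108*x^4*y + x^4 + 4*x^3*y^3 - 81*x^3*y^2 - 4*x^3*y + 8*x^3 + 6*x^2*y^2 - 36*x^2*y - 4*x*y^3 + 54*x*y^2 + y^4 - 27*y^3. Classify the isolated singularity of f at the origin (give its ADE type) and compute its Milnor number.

The Hessian of f at 0 has rank 0. Corank 2; j^3 = (2*x - 3*y)^3 is a perfect cube, so E-series; the 4-jet and mu = 6 give E_6.

Type E6, Milnor number mu = 6.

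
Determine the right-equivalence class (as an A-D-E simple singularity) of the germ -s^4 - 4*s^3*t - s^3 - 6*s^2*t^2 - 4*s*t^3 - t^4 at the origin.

E_{6}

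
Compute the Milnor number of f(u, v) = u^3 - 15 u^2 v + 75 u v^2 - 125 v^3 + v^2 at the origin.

2

The Hessian of f at 0 has rank 1. Corank 1: A-series; mu = 2 gives A_2.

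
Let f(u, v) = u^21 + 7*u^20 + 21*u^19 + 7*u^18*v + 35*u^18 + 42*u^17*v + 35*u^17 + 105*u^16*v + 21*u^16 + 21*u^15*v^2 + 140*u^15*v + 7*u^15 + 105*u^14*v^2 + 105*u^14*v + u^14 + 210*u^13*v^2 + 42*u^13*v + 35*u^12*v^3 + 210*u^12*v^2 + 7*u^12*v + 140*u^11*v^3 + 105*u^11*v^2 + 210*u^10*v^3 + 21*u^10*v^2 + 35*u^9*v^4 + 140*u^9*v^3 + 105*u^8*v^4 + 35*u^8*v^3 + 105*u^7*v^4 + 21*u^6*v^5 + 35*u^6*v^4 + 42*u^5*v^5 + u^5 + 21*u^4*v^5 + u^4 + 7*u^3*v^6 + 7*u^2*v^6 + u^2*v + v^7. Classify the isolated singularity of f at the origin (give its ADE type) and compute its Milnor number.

The Hessian of f at 0 has rank 0. Corank 2; j^3 = u^2*v has shape L^2 M (L != M), so D-series; mu = 8 gives D_8.

Type D8, Milnor number mu = 8.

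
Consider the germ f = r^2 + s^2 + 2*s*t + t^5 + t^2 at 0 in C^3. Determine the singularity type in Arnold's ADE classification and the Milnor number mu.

The Hessian of f at 0 has rank 2. Corank 1: A-series; mu = 4 gives A_4.

Type A4, Milnor number mu = 4.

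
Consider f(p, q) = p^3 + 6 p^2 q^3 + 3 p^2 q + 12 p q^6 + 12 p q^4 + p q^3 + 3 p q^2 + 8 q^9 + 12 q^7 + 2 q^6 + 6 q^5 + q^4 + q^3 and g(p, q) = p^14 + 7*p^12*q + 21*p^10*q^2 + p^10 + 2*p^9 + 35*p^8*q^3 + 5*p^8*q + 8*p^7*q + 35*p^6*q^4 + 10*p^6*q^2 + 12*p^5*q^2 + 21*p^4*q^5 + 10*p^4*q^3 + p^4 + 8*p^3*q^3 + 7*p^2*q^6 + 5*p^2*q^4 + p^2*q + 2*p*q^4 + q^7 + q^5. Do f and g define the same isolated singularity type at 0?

No.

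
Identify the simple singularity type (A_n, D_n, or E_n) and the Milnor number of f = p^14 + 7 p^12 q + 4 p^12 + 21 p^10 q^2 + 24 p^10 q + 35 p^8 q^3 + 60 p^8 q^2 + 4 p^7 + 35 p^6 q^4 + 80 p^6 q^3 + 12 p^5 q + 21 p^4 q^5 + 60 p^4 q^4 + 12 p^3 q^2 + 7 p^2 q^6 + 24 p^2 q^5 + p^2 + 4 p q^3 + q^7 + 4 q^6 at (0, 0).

Type A_6, Milnor number mu = 6.

The Hessian of f at 0 is [[2, 0], [0, 0]] with rank 1, so corank 1. A Groebner basis of the Jacobian ideal J(f) in C{p,q} is {p/2 + q^3, p^2}; counting standard monomials gives mu = 6. Corank 1: A-series; mu = 6 gives A_6.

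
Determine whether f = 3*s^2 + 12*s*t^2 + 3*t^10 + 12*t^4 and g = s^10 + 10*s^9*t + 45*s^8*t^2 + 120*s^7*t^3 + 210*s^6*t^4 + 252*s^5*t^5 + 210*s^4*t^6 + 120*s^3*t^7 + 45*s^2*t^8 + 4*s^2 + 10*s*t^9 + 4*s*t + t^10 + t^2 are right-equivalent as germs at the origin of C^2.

Yes.

The Hessian of f at 0 is [[6, 0], [0, 0]] with rank 1, so corank 1. A Groebner basis of the Jacobian ideal J(f) in C{s,t} is {s^5, s^4*t, s/2 + t^2}; counting standard monomials gives mu = 9. Corank 1: A-series; mu = 9 gives A_9. The Hessian of g at 0 is [[8, 4], [4, 2]] with rank 1, so corank 1. A Groebner basis of the Jacobian ideal J(g) in C{s,t} is {t^9, s + t/2}; counting standard monomials gives mu = 9. Corank 1: A-series; mu = 9 gives A_9. Both have type A_9, hence right-equivalent.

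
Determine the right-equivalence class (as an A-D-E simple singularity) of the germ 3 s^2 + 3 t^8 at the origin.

The Hessian of f at 0 is [[6, 0], [0, 0]] with rank 1, so corank 1. A Groebner basis of the Jacobian ideal J(f) in C{s,t} is {t^7, s}; counting standard monomials gives mu = 7. Corank 1: A-series; mu = 7 gives A_7.

A7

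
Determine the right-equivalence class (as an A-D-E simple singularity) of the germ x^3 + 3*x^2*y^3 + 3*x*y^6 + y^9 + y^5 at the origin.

E_8

The Hessian of f at 0 has rank 0. Corank 2; j^3 = x^3 is a perfect cube, so E-series; the 5-jet and mu = 8 give E_8.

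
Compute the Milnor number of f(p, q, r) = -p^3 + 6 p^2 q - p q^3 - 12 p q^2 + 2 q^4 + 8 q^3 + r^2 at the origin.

7

The Hessian of f at 0 is [[0, 0, 0], [0, 0, 0], [0, 0, 2]] with rank 1, so corank 2. A Groebner basis of the Jacobian ideal J(f) in C{p,q,r} is {p^3 - 6*p^2*q - 48*p^2 + 192*p*q - 192*q^2, 6*p^2 + p*q^2 - 24*p*q + 24*q^2, 3*p^2 - 12*p*q + q^3 + 12*q^2, r}; counting standard monomials gives mu = 7. Corank 2; j^3 = -(p - 2*q)^3 is a perfect cube, so E-series; the 4-jet and mu = 7 give E_7.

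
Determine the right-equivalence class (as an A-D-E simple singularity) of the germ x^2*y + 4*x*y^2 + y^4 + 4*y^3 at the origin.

D_5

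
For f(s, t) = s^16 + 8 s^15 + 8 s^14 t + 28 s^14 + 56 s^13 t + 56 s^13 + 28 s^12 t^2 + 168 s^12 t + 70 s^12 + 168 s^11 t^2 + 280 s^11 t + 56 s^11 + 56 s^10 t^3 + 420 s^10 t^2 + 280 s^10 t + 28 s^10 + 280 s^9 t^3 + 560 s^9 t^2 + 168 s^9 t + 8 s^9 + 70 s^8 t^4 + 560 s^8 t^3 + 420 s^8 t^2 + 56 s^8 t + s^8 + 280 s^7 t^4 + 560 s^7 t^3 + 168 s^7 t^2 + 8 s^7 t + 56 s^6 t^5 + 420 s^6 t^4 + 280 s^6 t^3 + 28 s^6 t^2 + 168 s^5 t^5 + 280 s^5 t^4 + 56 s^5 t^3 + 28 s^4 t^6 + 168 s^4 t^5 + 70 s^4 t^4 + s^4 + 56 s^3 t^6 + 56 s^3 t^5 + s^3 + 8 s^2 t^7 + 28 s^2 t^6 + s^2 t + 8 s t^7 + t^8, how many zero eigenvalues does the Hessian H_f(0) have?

Hessian at 0 has rank 0.

2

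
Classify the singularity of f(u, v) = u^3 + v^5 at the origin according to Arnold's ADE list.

E_{8}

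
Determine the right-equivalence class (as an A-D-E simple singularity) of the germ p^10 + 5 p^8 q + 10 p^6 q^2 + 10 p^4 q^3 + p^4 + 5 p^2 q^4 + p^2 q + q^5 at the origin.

D_{6}

The Hessian of f at 0 is [[0, 0], [0, 0]] with rank 0, so corank 2. A Groebner basis of the Jacobian ideal J(f) in C{p,q} is {p^2/5 + q^4, p^3, p*q}; counting standard monomials gives mu = 6. Corank 2; j^3 = p^2*q has shape L^2 M (L != M), so D-series; mu = 6 gives D_6.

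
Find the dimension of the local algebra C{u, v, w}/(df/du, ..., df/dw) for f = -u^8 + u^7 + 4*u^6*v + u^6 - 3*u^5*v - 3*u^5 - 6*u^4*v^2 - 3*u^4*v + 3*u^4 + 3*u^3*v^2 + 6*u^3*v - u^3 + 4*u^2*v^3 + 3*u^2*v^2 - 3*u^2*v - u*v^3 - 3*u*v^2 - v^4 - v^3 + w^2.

The Hessian of f at 0 is [[0, 0, 0], [0, 0, 0], [0, 0, 2]] with rank 1, so corank 2. A Groebner basis of the Jacobian ideal J(f) in C{u,v,w} is {-3*u^2/10 - 3*u*v/5 + v^4 - v^3/10 - 3*v^2/10, u^3 - 6*u^2/5 - 12*u*v/5 + 3*v^3/5 - 6*v^2/5, u^2*v + 7*u^2/10 + 7*u*v/5 - 23*v^3/30 + 7*v^2/10, -3*u^2/10 + u*v^2 - 3*u*v/5 + 9*v^3/10 - 3*v^2/10, w}; counting standard monomials gives mu = 7. Corank 2; j^3 = -(u + v)^3 is a perfect cube, so E-series; the 4-jet and mu = 7 give E_7.

7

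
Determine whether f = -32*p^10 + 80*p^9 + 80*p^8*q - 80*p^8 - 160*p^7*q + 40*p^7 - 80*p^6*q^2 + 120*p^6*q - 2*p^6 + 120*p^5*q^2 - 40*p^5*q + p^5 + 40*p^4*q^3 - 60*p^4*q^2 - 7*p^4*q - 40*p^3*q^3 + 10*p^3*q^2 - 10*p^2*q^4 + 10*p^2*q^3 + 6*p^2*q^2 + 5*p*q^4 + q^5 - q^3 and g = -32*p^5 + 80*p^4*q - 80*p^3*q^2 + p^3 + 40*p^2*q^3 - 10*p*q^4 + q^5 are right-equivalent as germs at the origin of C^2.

Yes.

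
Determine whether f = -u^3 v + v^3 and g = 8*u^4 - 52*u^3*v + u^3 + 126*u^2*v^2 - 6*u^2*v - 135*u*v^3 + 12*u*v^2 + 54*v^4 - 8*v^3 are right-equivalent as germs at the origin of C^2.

Yes.

The Hessian of f at 0 has rank 0. Corank 2; j^3 = v^3 is a perfect cube, so E-series; the 4-jet and mu = 7 give E_7. The Hessian of g at 0 has rank 0. Corank 2; j^3 = (u - 2*v)^3 is a perfect cube, so E-series; the 4-jet and mu = 7 give E_7. Both have type E_7, hence right-equivalent.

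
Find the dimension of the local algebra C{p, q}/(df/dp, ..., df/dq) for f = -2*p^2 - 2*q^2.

The Hessian of f at 0 is [[-4, 0], [0, -4]] with rank 2, so corank 0. A Groebner basis of the Jacobian ideal J(f) in C{p,q} is {p, q}; counting standard monomials gives mu = 1. Corank 0: nondegenerate Morse point, so A_1.

1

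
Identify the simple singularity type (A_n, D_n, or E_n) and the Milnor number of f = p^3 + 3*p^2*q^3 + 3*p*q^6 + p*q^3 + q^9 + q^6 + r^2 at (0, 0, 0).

Type E_{7}, Milnor number mu = 7.

The Hessian of f at 0 has rank 1. Corank 2; j^3 = p^3 is a perfect cube, so E-series; the 4-jet and mu = 7 give E_7.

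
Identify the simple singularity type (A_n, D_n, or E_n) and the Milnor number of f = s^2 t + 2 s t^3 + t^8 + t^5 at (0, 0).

Type D_{9}, Milnor number mu = 9.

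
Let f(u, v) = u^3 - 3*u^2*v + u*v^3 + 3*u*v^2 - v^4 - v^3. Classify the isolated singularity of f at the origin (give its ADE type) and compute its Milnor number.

Type E7, Milnor number mu = 7.

The Hessian of f at 0 has rank 0. Corank 2; j^3 = (u - v)^3 is a perfect cube, so E-series; the 4-jet and mu = 7 give E_7.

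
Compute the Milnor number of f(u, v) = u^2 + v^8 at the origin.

7

The Hessian of f at 0 has rank 1. Corank 1: A-series; mu = 7 gives A_7.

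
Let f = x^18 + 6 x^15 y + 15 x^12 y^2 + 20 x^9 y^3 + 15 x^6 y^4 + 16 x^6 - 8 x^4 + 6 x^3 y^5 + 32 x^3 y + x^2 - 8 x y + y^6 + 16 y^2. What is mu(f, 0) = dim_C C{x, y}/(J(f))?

5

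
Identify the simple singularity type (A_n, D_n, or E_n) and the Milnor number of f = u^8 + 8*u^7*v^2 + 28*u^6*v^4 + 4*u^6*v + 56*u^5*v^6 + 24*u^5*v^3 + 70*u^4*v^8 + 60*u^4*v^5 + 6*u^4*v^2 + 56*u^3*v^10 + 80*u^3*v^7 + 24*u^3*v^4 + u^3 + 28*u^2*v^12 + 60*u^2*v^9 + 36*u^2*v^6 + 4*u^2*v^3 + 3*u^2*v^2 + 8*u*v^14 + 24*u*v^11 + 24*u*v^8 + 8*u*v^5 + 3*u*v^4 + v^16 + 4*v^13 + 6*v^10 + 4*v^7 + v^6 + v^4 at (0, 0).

Type E_6, Milnor number mu = 6.

The Hessian of f at 0 is [[0, 0], [0, 0]] with rank 0, so corank 2. A Groebner basis of the Jacobian ideal J(f) in C{u,v} is {u^3, u^2*v, u^2/2 + u*v^2, v^3}; counting standard monomials gives mu = 6. Corank 2; j^3 = u^3 is a perfect cube, so E-series; the 4-jet and mu = 6 give E_6.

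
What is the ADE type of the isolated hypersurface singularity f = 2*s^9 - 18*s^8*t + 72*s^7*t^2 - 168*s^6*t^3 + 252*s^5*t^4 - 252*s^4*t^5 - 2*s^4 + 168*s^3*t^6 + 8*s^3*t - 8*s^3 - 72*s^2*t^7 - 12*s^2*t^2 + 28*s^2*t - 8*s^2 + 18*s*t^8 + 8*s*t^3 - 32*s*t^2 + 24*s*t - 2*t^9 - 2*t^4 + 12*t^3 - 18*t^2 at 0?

A8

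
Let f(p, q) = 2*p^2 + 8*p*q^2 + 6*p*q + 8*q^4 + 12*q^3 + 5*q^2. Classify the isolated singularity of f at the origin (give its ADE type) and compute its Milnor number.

Type A1, Milnor number mu = 1.

The Hessian of f at 0 is [[4, 6], [6, 10]] with rank 2, so corank 0. A Groebner basis of the Jacobian ideal J(f) in C{p,q} is {p, q}; counting standard monomials gives mu = 1. Corank 0: nondegenerate Morse point, so A_1.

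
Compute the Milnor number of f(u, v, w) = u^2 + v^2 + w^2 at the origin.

1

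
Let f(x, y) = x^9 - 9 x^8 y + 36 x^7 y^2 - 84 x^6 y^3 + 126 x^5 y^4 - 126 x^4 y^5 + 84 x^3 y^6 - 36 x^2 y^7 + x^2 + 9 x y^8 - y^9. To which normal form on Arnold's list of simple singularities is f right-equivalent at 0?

A_8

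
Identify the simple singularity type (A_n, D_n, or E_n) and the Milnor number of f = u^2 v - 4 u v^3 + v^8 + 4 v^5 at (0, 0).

Type D_9, Milnor number mu = 9.

The Hessian of f at 0 is [[0, 0], [0, 0]] with rank 0, so corank 2. A Groebner basis of the Jacobian ideal J(f) in C{u,v} is {u^4, u^3*v + u^2 - 2*u*v^2, -u^3/2 + u^2*v^2, -u*v/2 + v^3}; counting standard monomials gives mu = 9. Corank 2; j^3 = u^2*v has shape L^2 M (L != M), so D-series; mu = 9 gives D_9.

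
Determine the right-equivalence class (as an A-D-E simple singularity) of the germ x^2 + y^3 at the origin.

A_2

The Hessian of f at 0 is [[2, 0], [0, 0]] with rank 1, so corank 1. A Groebner basis of the Jacobian ideal J(f) in C{x,y} is {y^2, x}; counting standard monomials gives mu = 2. Corank 1: A-series; mu = 2 gives A_2.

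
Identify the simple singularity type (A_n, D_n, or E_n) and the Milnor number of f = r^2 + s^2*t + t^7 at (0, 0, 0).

Type D_8, Milnor number mu = 8.

The Hessian of f at 0 has rank 1. Corank 2; j^3 = s^2*t has shape L^2 M (L != M), so D-series; mu = 8 gives D_8.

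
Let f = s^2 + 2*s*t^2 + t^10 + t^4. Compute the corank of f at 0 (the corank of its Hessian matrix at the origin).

1

Hessian at 0 has rank 1.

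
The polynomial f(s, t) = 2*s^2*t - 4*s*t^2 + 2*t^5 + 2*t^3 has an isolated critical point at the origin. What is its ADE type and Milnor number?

Type D_{6}, Milnor number mu = 6.

The Hessian of f at 0 has rank 0. Corank 2; j^3 = 2*t*(s - t)^2 has shape L^2 M (L != M), so D-series; mu = 6 gives D_6.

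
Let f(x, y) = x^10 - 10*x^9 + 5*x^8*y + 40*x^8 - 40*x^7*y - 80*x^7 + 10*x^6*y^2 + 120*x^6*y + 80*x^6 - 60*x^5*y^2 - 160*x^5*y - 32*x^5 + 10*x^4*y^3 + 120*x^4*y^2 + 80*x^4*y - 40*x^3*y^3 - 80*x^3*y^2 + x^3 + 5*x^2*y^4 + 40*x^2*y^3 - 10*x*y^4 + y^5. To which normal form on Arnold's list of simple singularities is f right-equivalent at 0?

E_8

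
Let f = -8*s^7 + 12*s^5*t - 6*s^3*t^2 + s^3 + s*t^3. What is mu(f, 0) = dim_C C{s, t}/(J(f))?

7

The Hessian of f at 0 has rank 0. Corank 2; j^3 = s^3 is a perfect cube, so E-series; the 4-jet and mu = 7 give E_7.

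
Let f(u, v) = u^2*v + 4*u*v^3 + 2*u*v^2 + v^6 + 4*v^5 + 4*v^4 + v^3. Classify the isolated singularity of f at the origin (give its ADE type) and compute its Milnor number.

Type D7, Milnor number mu = 7.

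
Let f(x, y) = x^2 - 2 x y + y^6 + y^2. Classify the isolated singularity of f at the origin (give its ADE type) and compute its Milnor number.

Type A5, Milnor number mu = 5.

The Hessian of f at 0 has rank 1. Corank 1: A-series; mu = 5 gives A_5.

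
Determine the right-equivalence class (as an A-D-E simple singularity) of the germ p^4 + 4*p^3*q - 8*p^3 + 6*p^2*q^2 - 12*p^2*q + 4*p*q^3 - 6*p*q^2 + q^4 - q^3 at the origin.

The Hessian of f at 0 has rank 0. Corank 2; j^3 = -(2*p + q)^3 is a perfect cube, so E-series; the 4-jet and mu = 6 give E_6.

E6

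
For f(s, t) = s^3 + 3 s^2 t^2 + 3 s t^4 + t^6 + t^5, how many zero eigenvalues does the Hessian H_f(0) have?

2

Hessian at 0 has rank 0.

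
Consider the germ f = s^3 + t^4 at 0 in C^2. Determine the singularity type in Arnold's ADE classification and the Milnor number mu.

Type E6, Milnor number mu = 6.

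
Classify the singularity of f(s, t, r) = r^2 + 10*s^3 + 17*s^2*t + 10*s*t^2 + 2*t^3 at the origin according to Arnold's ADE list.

D4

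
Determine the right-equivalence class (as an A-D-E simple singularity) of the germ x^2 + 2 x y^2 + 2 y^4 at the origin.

The Hessian of f at 0 is [[2, 0], [0, 0]] with rank 1, so corank 1. A Groebner basis of the Jacobian ideal J(f) in C{x,y} is {x^2, x*y, x + y^2}; counting standard monomials gives mu = 3. Corank 1: A-series; mu = 3 gives A_3.

A3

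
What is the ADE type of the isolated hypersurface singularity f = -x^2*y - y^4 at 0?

D_5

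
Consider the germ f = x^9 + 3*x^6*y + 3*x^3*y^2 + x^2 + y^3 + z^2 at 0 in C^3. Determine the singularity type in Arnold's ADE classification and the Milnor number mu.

Type A_2, Milnor number mu = 2.

The Hessian of f at 0 is [[2, 0, 0], [0, 0, 0], [0, 0, 2]] with rank 2, so corank 1. A Groebner basis of the Jacobian ideal J(f) in C{x,y,z} is {y^2, x, z}; counting standard monomials gives mu = 2. Corank 1: A-series; mu = 2 gives A_2.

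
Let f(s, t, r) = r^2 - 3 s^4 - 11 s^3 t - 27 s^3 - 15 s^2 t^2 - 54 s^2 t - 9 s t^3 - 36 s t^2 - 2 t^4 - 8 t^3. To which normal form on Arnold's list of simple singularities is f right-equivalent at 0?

The Hessian of f at 0 is [[0, 0, 0], [0, 0, 0], [0, 0, 2]] with rank 1, so corank 2. A Groebner basis of the Jacobian ideal J(f) in C{s,t,r} is {19683*s^2 + 26244*s*t + t^4 + 27*t^3 + 8748*t^2, s^3 + 270*s^2 + 360*s*t + 2*t^3/3 + 120*t^2, s^2*t - 243*s^2 - 324*s*t - 7*t^3/9 - 108*t^2, 162*s^2 + s*t^2 + 216*s*t + 8*t^3/9 + 72*t^2, r}; counting standard monomials gives mu = 7. Corank 2; j^3 = -(3*s + 2*t)^3 is a perfect cube, so E-series; the 4-jet and mu = 7 give E_7.

E_7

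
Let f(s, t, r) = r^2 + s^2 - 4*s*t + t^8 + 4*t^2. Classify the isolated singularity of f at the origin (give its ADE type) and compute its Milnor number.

The Hessian of f at 0 has rank 2. Corank 1: A-series; mu = 7 gives A_7.

Type A_7, Milnor number mu = 7.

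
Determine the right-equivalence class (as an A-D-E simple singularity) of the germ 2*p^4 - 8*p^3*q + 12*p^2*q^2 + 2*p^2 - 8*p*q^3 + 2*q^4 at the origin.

A_{3}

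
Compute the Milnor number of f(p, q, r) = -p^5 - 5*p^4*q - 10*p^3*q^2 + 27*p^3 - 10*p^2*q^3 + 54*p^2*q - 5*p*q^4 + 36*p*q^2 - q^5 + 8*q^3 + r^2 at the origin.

8

The Hessian of f at 0 has rank 1. Corank 2; j^3 = (3*p + 2*q)^3 is a perfect cube, so E-series; the 5-jet and mu = 8 give E_8.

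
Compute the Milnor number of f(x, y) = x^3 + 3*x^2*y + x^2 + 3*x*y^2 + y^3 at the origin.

2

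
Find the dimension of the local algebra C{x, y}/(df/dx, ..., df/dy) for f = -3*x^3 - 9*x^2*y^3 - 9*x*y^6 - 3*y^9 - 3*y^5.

The Hessian of f at 0 is [[0, 0], [0, 0]] with rank 0, so corank 2. A Groebner basis of the Jacobian ideal J(f) in C{x,y} is {x^2/2 + x*y^3, y^4, x^3, x^2*y}; counting standard monomials gives mu = 8. Corank 2; j^3 = -3*x^3 is a perfect cube, so E-series; the 5-jet and mu = 8 give E_8.

8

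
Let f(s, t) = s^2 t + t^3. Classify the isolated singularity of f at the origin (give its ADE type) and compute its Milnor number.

The Hessian of f at 0 is [[0, 0], [0, 0]] with rank 0, so corank 2. A Groebner basis of the Jacobian ideal J(f) in C{s,t} is {t^3, s^2 + 3*t^2, s*t}; counting standard monomials gives mu = 4. Corank 2; j^3 = t*(s^2 + t^2) splits into three distinct lines over C (the quadratic factor has nonzero discriminant), so D_4.

Type D4, Milnor number mu = 4.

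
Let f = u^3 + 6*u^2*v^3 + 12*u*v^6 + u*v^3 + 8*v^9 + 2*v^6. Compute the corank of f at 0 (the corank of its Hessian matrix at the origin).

Hessian at 0 has rank 0.

2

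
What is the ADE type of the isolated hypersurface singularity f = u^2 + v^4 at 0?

The Hessian of f at 0 is [[2, 0], [0, 0]] with rank 1, so corank 1. A Groebner basis of the Jacobian ideal J(f) in C{u,v} is {v^3, u}; counting standard monomials gives mu = 3. Corank 1: A-series; mu = 3 gives A_3.

A_{3}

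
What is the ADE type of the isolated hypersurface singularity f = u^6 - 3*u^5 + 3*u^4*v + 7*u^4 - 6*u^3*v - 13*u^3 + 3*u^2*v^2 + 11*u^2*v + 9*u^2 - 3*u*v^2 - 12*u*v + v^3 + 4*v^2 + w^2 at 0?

The Hessian of f at 0 is [[18, -12, 0], [-12, 8, 0], [0, 0, 2]] with rank 2, so corank 1. A Groebner basis of the Jacobian ideal J(f) in C{u,v,w} is {v^2, u - 2*v/3, w}; counting standard monomials gives mu = 2. Corank 1: A-series; mu = 2 gives A_2.

A_{2}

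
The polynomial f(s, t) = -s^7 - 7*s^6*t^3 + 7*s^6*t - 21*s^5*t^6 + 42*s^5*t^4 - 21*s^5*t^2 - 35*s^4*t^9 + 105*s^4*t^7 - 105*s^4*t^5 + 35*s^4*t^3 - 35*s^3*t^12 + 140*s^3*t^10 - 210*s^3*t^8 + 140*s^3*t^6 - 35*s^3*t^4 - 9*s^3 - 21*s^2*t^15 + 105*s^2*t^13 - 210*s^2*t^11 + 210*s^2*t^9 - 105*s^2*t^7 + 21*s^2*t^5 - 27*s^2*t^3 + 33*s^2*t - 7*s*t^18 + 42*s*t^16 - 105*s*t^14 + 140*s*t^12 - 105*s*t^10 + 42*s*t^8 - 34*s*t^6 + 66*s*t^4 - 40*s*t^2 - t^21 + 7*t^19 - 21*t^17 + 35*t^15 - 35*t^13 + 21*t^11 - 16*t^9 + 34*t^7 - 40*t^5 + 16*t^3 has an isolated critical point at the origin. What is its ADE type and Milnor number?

The Hessian of f at 0 has rank 0. Corank 2; j^3 = -(s - t)*(3*s - 4*t)^2 has shape L^2 M (L != M), so D-series; mu = 8 gives D_8.

Type D8, Milnor number mu = 8.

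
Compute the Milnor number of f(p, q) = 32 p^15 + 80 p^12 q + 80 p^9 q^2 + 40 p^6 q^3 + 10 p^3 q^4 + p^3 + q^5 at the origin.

8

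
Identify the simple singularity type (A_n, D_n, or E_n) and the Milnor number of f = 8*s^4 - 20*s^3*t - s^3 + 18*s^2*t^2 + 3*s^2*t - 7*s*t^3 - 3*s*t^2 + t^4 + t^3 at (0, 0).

Type E_{7}, Milnor number mu = 7.

The Hessian of f at 0 has rank 0. Corank 2; j^3 = -(s - t)^3 is a perfect cube, so E-series; the 4-jet and mu = 7 give E_7.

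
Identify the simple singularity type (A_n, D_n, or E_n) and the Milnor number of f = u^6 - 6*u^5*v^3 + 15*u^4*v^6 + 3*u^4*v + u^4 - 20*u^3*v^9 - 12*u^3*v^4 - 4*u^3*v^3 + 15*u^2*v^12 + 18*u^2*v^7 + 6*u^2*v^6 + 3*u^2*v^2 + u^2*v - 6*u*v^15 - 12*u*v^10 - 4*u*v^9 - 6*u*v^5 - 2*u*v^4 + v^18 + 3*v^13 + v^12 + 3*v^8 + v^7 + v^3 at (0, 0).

The Hessian of f at 0 is [[0, 0], [0, 0]] with rank 0, so corank 2. A Groebner basis of the Jacobian ideal J(f) in C{u,v} is {v^3, u^2 + 3*v^2, u*v}; counting standard monomials gives mu = 4. Corank 2; j^3 = v*(u^2 + v^2) splits into three distinct lines over C (the quadratic factor has nonzero discriminant), so D_4.

Type D_4, Milnor number mu = 4.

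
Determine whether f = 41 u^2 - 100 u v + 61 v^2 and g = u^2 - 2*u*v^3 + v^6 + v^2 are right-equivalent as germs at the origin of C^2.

The Hessian of f at 0 has rank 2. Corank 0: nondegenerate Morse point, so A_1. The Hessian of g at 0 has rank 2. Corank 0: nondegenerate Morse point, so A_1. Both have type A_1, hence right-equivalent.

Yes.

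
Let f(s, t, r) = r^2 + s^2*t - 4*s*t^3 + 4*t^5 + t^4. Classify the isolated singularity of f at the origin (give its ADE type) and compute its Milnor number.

The Hessian of f at 0 has rank 1. Corank 2; j^3 = s^2*t has shape L^2 M (L != M), so D-series; mu = 5 gives D_5.

Type D_{5}, Milnor number mu = 5.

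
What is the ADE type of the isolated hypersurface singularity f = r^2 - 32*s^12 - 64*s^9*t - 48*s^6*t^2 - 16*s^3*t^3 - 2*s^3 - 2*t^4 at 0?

E_{6}

The Hessian of f at 0 has rank 1. Corank 2; j^3 = -2*s^3 is a perfect cube, so E-series; the 4-jet and mu = 6 give E_6.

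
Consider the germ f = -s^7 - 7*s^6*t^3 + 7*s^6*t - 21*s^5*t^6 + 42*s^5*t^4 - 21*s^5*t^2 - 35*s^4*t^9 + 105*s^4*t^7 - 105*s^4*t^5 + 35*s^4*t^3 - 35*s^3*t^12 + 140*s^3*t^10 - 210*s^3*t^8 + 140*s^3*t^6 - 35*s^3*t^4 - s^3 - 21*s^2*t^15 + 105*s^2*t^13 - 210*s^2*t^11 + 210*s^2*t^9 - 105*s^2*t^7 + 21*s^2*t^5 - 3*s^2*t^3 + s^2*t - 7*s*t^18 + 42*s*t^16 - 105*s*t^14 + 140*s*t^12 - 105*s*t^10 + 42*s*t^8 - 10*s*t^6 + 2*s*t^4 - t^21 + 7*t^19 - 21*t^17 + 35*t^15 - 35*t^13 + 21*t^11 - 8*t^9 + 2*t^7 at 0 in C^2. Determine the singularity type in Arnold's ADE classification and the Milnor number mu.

Type D_{8}, Milnor number mu = 8.

The Hessian of f at 0 is [[0, 0], [0, 0]] with rank 0, so corank 2. A Groebner basis of the Jacobian ideal J(f) in C{s,t} is {-s^2/6 + s*t^3, -7*s^2/6 + s*t + t^4, s^3, s^2*t}; counting standard monomials gives mu = 8. Corank 2; j^3 = -s^2*(s - t) has shape L^2 M (L != M), so D-series; mu = 8 gives D_8.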